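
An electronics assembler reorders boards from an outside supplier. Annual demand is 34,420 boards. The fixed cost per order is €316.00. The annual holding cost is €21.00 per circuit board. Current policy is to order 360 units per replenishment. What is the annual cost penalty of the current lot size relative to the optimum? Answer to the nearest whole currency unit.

EOQ = √(2DS/H) = √(2 × 34,420 × 316 / 21) ≈ 1017.78.
Cost at Q* = (D/Q*)S + (Q*/2)H = √(2DSH) ≈ €21,373.40.
Cost at Q = 360: (34,420/360)×316 + (360/2)×21 = €30,213.11 + €3,780.00 = €33,993.11.
Excess = €33,993.11 − €21,373.40 = €12,619.71.

Extra cost ≈ €12,620 per year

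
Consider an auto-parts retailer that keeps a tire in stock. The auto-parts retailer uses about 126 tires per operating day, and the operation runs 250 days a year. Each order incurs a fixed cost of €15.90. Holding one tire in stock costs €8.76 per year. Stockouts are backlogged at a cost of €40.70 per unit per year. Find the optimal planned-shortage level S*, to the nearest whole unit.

Annual demand D = 126 × 250 = 31,500.
With planned backorders, Q* = √(2DS/H) · √((H+B)/B).
√(2DS/H) = √(2 × 31,500 × 15.9 / 8.76) = 338.156.
√((H+B)/B) = √((8.76+40.7)/40.7) = 1.1024.
Q* ≈ 372.775.
S* = Q* · H/(H+B) = 372.775 × 8.76/49.46 ≈ 66.023.

S* ≈ 66 tires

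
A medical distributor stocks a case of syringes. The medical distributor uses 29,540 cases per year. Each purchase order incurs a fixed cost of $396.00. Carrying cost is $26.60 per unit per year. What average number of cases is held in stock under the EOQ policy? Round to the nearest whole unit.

EOQ = √(2DS/H) = √(2 × 29,540 × 396 / 26.6) ≈ 937.84.
Average inventory = Q*/2 ≈ 937.84 / 2 = 468.918.

Average inventory ≈ 469 cases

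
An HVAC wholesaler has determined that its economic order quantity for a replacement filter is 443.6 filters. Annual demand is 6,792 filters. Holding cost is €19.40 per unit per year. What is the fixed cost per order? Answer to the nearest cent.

The basic EOQ model gives Q* = √(2DS/H); rearrange for the unknown.
From Q* = √(2DS/H): S = Q*²H / (2D) = 443.6² × 19.4 / (2 × 6,792) = 281.0329.

S ≈ €281.03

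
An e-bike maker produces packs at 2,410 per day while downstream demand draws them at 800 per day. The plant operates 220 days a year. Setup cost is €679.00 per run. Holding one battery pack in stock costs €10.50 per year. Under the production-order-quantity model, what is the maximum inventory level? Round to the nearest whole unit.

Annual demand D = 800 × 220 = 176,000.
Production build-up factor (1 − d/p) = 1 − 800/2,410 = 0.6680.
Q* = √(2DS / (H(1 − d/p))) = √(2 × 176,000 × 679 / (10.5 × 0.6680)).
= √(239,008,000 / 7.0145) ≈ 5837.235.
Maximum inventory = Q*(1 − d/p) = 5837.235 × 0.6680 ≈ 3899.563.

I_max ≈ 3,900 packs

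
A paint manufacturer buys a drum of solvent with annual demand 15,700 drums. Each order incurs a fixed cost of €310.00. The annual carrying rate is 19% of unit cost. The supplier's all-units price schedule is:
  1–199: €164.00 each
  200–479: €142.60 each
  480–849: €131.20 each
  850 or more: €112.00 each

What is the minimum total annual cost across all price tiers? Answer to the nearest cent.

TC* ≈ €1,773,169.88

Holding cost per unit per year at price C is H = 0.19·C.
Candidates are each tier's EOQ (if it falls in that tier) and each price-break quantity.
Tier 1 (€164.00): EOQ = 558.9 exceeds tier's upper bound 199, so this tier is dominated.
Tier 2 (€142.60): EOQ = 599.4 exceeds tier's upper bound 479, so this tier is dominated.
EOQ at €131.20 = 624.9 (feasible in tier 3): TC = 15,700×€131.20 + (15,700/624.9)×310 + (624.9/2)×0.19×€131.20 = €2,075,417.20.
EOQ at €112.00 = 676.3 < 850, so use break Q=850: TC = 15,700×€112.00 + (15,700/850.0)×310 + (850.0/2)×0.19×€112.00 = €1,773,169.88.
Lowest total cost among the candidates is at Q = 850.0.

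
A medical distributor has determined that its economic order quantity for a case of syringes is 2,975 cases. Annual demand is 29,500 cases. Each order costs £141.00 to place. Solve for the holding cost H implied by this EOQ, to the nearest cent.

H ≈ £0.94

Squaring Q* = √(2DS/H) gives Q*² = 2DS/H.
From Q* = √(2DS/H): H = 2DS / Q*² = 2 × 29,500 × 141 / 2,975² = 0.9399.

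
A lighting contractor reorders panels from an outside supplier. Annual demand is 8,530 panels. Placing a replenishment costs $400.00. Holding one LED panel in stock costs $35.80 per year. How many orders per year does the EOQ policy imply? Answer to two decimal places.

N ≈ 19.54 orders per year

EOQ = √(2DS/H) = √(2 × 8,530 × 400 / 35.8) ≈ 436.59.
Orders per year = D / Q* = 8,530 / 436.59 ≈ 19.538.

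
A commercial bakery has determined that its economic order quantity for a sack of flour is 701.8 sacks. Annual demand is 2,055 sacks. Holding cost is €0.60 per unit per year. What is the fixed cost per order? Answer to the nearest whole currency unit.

Squaring Q* = √(2DS/H) gives Q*² = 2DS/H.
From Q* = √(2DS/H): S = Q*²H / (2D) = 701.8² × 0.6 / (2 × 2,055) = 71.9012.

S ≈ €72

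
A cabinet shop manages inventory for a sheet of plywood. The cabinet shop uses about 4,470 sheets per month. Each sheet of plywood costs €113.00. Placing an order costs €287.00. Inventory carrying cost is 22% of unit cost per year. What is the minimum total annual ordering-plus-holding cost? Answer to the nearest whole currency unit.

Annual demand D = 4,470 × 12 = 53,640.
Holding cost H = 0.22 × €113.00 = €24.8600 per unit per year.
Q* = √(2DS/H) = √(2 × 53,640 × 287 / 24.86) ≈ 1112.88.
At the optimum the two cost components are equal, so total cost = 2·(Q*/2)H = Q*·H.
Minimum total = √(2DSH) = √(2 × 53,640 × 287 × 24.86) ≈ 27666.288.

TC* ≈ €27,666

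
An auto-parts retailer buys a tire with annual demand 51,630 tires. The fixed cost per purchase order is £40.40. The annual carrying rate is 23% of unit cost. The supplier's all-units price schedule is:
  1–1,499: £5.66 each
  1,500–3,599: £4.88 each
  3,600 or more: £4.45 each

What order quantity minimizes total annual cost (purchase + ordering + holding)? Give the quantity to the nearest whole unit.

Holding cost per unit per year at price C is H = 0.23·C.
Evaluate total cost at each tier's feasible EOQ or, if the EOQ is below the tier, at the tier's minimum quantity.
Tier 1 (£5.66): EOQ = 1790.1 exceeds tier's upper bound 1499, so this tier is dominated.
EOQ at £4.88 = 1927.9 (feasible in tier 2): TC = 51,630×£4.88 + (51,630/1927.9)×40.4 + (1927.9/2)×0.23×£4.88 = £254,118.27.
EOQ at £4.45 = 2018.9 < 3600, so use break Q=3600: TC = 51,630×£4.45 + (51,630/3600.0)×40.4 + (3600.0/2)×0.23×£4.45 = £232,175.20.
Lowest total cost is £232,175.20 at Q = 3600.0.

Q* ≈ 3,600 tires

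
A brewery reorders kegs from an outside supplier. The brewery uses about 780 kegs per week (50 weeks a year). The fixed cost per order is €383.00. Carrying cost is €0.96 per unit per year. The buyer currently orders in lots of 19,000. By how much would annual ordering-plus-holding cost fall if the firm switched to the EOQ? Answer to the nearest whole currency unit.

Extra cost ≈ €4,551 per year

Annual demand D = 780 × 50 = 39,000.
EOQ = √(2DS/H) = √(2 × 39,000 × 383 / 0.96) ≈ 5578.42.
Cost at Q* = (D/Q*)S + (Q*/2)H = √(2DSH) ≈ €5,355.28.
Cost at Q = 19,000: (39,000/19,000)×383 + (19,000/2)×0.96 = €786.16 + €9,120.00 = €9,906.16.
Excess = €9,906.16 − €5,355.28 = €4,550.88.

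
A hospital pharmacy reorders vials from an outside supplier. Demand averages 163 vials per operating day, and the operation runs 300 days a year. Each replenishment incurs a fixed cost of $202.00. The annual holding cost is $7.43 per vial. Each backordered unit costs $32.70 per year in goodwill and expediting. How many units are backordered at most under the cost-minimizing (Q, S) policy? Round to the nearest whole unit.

Annual demand D = 163 × 300 = 48,900.
With planned backorders, Q* = √(2DS/H) · √((H+B)/B).
√(2DS/H) = √(2 × 48,900 × 202 / 7.43) = 1630.612.
√((H+B)/B) = √((7.43+32.7)/32.7) = 1.1078.
Q* ≈ 1806.390.
S* = Q* · H/(H+B) = 1806.390 × 7.43/40.13 ≈ 334.450.

S* ≈ 334 vials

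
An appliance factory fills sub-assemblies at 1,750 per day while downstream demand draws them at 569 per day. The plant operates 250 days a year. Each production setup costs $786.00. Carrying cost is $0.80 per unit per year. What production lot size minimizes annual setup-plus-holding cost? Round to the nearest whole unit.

Annual demand D = 569 × 250 = 142,250.
Production build-up factor (1 − d/p) = 1 − 569/1,750 = 0.6749.
Q* = √(2DS / (H(1 − d/p))) = √(2 × 142,250 × 786 / (0.8 × 0.6749)).
= √(223,617,000 / 0.5399) ≈ 20351.737.

Q* ≈ 20,352 sub-assemblies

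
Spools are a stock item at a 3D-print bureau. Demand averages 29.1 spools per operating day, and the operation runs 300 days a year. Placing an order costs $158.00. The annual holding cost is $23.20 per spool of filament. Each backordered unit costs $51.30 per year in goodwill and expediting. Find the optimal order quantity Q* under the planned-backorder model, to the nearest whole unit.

Annual demand D = 29.1 × 300 = 8,730.
With planned backorders, Q* = √(2DS/H) · √((H+B)/B).
√(2DS/H) = √(2 × 8,730 × 158 / 23.2) = 344.831.
√((H+B)/B) = √((23.2+51.3)/51.3) = 1.2051.
Q* ≈ 415.553.

Q* ≈ 416 spools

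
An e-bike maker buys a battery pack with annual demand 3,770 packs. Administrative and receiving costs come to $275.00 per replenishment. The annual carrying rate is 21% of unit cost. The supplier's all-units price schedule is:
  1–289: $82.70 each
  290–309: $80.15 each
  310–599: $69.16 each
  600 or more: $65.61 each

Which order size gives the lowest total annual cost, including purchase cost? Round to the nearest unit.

Q* ≈ 600 packs

Holding cost per unit per year at price C is H = 0.21·C.
Evaluate total cost at each tier's feasible EOQ or, if the EOQ is below the tier, at the tier's minimum quantity.
Tier 1 ($82.70): EOQ = 345.5 exceeds tier's upper bound 289, so this tier is dominated.
Tier 2 ($80.15): EOQ = 351.0 exceeds tier's upper bound 309, so this tier is dominated.
EOQ at $69.16 = 377.8 (feasible in tier 3): TC = 3,770×$69.16 + (3,770/377.8)×275 + (377.8/2)×0.21×$69.16 = $266,220.88.
EOQ at $65.61 = 387.9 < 600, so use break Q=600: TC = 3,770×$65.61 + (3,770/600.0)×275 + (600.0/2)×0.21×$65.61 = $253,211.05.
Lowest total cost is $253,211.05 at Q = 600.0.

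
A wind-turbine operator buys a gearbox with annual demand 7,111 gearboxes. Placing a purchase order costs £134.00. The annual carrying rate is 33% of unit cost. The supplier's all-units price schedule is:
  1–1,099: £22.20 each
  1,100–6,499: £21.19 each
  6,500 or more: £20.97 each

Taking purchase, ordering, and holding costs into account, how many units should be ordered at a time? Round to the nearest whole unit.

Holding cost per unit per year at price C is H = 0.33·C.
Evaluate total cost at each tier's feasible EOQ or, if the EOQ is below the tier, at the tier's minimum quantity.
EOQ at £22.20 = 510.0 (feasible in tier 1): TC = 7,111×£22.20 + (7,111/510.0)×134 + (510.0/2)×0.33×£22.20 = £161,600.71.
EOQ at £21.19 = 522.0 < 1100, so use break Q=1100: TC = 7,111×£21.19 + (7,111/1100.0)×134 + (1100.0/2)×0.33×£21.19 = £155,394.32.
EOQ at £20.97 = 524.8 < 6500, so use break Q=6500: TC = 7,111×£20.97 + (7,111/6500.0)×134 + (6500.0/2)×0.33×£20.97 = £171,754.59.
Lowest total cost is £155,394.32 at Q = 1100.0.

Q* ≈ 1,100 gearboxes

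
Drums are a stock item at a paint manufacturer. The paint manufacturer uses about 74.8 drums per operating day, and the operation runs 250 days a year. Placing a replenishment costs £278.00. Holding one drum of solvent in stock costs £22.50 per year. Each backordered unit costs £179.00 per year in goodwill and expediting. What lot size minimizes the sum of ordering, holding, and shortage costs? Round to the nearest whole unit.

Annual demand D = 74.8 × 250 = 18,700.
With planned backorders, Q* = √(2DS/H) · √((H+B)/B).
√(2DS/H) = √(2 × 18,700 × 278 / 22.5) = 679.778.
√((H+B)/B) = √((22.5+179)/179) = 1.0610.
Q* ≈ 721.237.

Q* ≈ 721 drums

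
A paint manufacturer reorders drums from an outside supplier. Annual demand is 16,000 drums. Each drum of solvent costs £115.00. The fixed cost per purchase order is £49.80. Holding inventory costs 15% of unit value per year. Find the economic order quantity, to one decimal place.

Holding cost H = 0.15 × £115.00 = £17.2500 per unit per year.
EOQ = √(2DS / H) = √(2 × 16,000 × 49.8 / 17.25).
= √(1,593,600 / 17.25) = √92,382.6087 ≈ 303.945.

Q* ≈ 303.9 drums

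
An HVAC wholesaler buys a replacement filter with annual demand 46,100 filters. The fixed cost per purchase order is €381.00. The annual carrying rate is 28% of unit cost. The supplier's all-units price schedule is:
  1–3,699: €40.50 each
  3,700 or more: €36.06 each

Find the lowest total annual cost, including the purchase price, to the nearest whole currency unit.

TC* ≈ €1,685,792

Holding cost per unit per year at price C is H = 0.28·C.
Evaluate total cost at each tier's feasible EOQ or, if the EOQ is below the tier, at the tier's minimum quantity.
EOQ at €40.50 = 1760.0 (feasible in tier 1): TC = 46,100×€40.50 + (46,100/1760.0)×381 + (1760.0/2)×0.28×€40.50 = €1,887,008.80.
EOQ at €36.06 = 1865.2 < 3700, so use break Q=3700: TC = 46,100×€36.06 + (46,100/3700.0)×381 + (3700.0/2)×0.28×€36.06 = €1,685,792.13.
Lowest total cost among the candidates is at Q = 3700.0.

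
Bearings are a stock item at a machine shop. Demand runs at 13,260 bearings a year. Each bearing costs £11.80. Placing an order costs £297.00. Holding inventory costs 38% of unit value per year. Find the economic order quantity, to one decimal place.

Q* ≈ 1,325.4 bearings

Holding cost H = 0.38 × £11.80 = £4.4840 per unit per year.
EOQ = √(2DS / H) = √(2 × 13,260 × 297 / 4.484).
= √(7,876,440 / 4.484) = √1,756,565.5665 ≈ 1325.355.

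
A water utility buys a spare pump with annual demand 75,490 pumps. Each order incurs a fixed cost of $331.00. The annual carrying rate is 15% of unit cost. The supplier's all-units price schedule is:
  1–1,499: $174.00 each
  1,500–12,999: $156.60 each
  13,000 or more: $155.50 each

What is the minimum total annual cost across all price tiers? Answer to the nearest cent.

Holding cost per unit per year at price C is H = 0.15·C.
For each price level, check whether its EOQ is feasible; otherwise the best quantity at that price is the breakpoint.
EOQ at $174.00 = 1383.7 (feasible in tier 1): TC = 75,490×$174.00 + (75,490/1383.7)×331 + (1383.7/2)×0.15×$174.00 = $13,171,375.53.
EOQ at $156.60 = 1458.6 < 1500, so use break Q=1500: TC = 75,490×$156.60 + (75,490/1500.0)×331 + (1500.0/2)×0.15×$156.60 = $11,856,009.63.
EOQ at $155.50 = 1463.7 < 13000, so use break Q=13000: TC = 75,490×$155.50 + (75,490/13000.0)×331 + (13000.0/2)×0.15×$155.50 = $11,892,229.59.
Lowest total cost among the candidates is at Q = 1500.0.

TC* ≈ $11,856,009.63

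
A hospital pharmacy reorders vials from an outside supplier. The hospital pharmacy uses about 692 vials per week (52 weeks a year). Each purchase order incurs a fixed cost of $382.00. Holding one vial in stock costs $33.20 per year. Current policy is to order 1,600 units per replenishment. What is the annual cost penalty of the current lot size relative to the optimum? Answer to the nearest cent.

Annual demand D = 692 × 52 = 35,984.
EOQ = √(2DS/H) = √(2 × 35,984 × 382 / 33.2) ≈ 909.98.
Cost at Q* = (D/Q*)S + (Q*/2)H = √(2DSH) ≈ $30,211.37.
Cost at Q = 1,600: (35,984/1,600)×382 + (1,600/2)×33.2 = $8,591.18 + $26,560.00 = $35,151.18.
Excess = $35,151.18 − $30,211.37 = $4,939.81.

Extra cost ≈ $4,939.81 per year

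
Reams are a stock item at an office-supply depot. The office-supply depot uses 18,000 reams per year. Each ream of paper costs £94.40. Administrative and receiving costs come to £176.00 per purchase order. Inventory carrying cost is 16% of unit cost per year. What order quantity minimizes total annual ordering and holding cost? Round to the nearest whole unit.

Q* ≈ 648 reams

Holding cost H = 0.16 × £94.40 = £15.1040 per unit per year.
EOQ = √(2DS / H) = √(2 × 18,000 × 176 / 15.104).
= √(6,336,000 / 15.104) = √419,491.5254 ≈ 647.682.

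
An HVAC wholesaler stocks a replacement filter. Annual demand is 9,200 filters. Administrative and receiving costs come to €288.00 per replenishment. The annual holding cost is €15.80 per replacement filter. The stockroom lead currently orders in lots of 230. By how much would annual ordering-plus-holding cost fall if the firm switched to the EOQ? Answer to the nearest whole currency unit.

Extra cost ≈ €4,187 per year

EOQ = √(2DS/H) = √(2 × 9,200 × 288 / 15.8) ≈ 579.13.
Cost at Q* = (D/Q*)S + (Q*/2)H = √(2DSH) ≈ €9,150.27.
Cost at Q = 230: (9,200/230)×288 + (230/2)×15.8 = €11,520.00 + €1,817.00 = €13,337.00.
Excess = €13,337.00 − €9,150.27 = €4,186.73.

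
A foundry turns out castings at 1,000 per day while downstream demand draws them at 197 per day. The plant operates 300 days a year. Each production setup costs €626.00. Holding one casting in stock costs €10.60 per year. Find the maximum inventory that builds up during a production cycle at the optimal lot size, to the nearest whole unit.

I_max ≈ 2,368 castings

Annual demand D = 197 × 300 = 59,100.
Production build-up factor (1 − d/p) = 1 − 197/1,000 = 0.8030.
Q* = √(2DS / (H(1 − d/p))) = √(2 × 59,100 × 626 / (10.6 × 0.8030)).
= √(73,993,200 / 8.5118) ≈ 2948.392.
Maximum inventory = Q*(1 − d/p) = 2948.392 × 0.8030 ≈ 2367.559.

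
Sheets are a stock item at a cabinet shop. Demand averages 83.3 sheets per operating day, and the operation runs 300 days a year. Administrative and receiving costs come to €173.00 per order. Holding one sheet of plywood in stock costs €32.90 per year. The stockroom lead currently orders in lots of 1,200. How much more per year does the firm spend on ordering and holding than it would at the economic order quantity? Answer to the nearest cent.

Annual demand D = 83.3 × 300 = 24,990.
EOQ = √(2DS/H) = √(2 × 24,990 × 173 / 32.9) ≈ 512.65.
Cost at Q* = (D/Q*)S + (Q*/2)H = √(2DSH) ≈ €16,866.27.
Cost at Q = 1,200: (24,990/1,200)×173 + (1,200/2)×32.9 = €3,602.72 + €19,740.00 = €23,342.72.
Excess = €23,342.72 − €16,866.27 = €6,476.45.

Extra cost ≈ €6,476.45 per year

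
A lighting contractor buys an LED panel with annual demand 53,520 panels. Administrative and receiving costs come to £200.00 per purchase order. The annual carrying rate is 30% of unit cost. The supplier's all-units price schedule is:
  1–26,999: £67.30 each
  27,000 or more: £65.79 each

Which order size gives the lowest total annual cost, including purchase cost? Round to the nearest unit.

Holding cost per unit per year at price C is H = 0.30·C.
Evaluate total cost at each tier's feasible EOQ or, if the EOQ is below the tier, at the tier's minimum quantity.
EOQ at £67.30 = 1029.7 (feasible in tier 1): TC = 53,520×£67.30 + (53,520/1029.7)×200 + (1029.7/2)×0.30×£67.30 = £3,622,686.08.
EOQ at £65.79 = 1041.5 < 27000, so use break Q=27000: TC = 53,520×£65.79 + (53,520/27000.0)×200 + (27000.0/2)×0.30×£65.79 = £3,787,926.74.
Lowest total cost is £3,622,686.08 at Q = 1029.7.

Q* ≈ 1,030 panels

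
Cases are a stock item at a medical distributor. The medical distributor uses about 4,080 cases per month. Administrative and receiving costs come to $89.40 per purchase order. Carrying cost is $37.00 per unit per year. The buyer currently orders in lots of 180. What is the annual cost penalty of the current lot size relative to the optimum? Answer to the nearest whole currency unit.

Annual demand D = 4,080 × 12 = 48,960.
EOQ = √(2DS/H) = √(2 × 48,960 × 89.4 / 37) ≈ 486.41.
Cost at Q* = (D/Q*)S + (Q*/2)H = √(2DSH) ≈ $17,997.22.
Cost at Q = 180: (48,960/180)×89.4 + (180/2)×37 = $24,316.80 + $3,330.00 = $27,646.80.
Excess = $27,646.80 − $17,997.22 = $9,649.58.

Extra cost ≈ $9,650 per year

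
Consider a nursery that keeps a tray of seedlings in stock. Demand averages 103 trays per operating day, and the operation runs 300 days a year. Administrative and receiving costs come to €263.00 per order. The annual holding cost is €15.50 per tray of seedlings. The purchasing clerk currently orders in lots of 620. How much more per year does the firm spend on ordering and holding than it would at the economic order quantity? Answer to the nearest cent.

Annual demand D = 103 × 300 = 30,900.
EOQ = √(2DS/H) = √(2 × 30,900 × 263 / 15.5) ≈ 1024.01.
Cost at Q* = (D/Q*)S + (Q*/2)H = √(2DSH) ≈ €15,872.23.
Cost at Q = 620: (30,900/620)×263 + (620/2)×15.5 = €13,107.58 + €4,805.00 = €17,912.58.
Excess = €17,912.58 − €15,872.23 = €2,040.35.

Extra cost ≈ €2,040.35 per year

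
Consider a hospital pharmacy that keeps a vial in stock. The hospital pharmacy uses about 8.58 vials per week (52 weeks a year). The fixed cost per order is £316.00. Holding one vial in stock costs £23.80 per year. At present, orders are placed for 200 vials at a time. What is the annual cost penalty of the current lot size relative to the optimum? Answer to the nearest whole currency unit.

Extra cost ≈ £494 per year

Annual demand D = 8.58 × 52 = 446.16.
EOQ = √(2DS/H) = √(2 × 446.16 × 316 / 23.8) ≈ 108.85.
Cost at Q* = (D/Q*)S + (Q*/2)H = √(2DSH) ≈ £2,590.55.
Cost at Q = 200: (446.16/200)×316 + (200/2)×23.8 = £704.93 + £2,380.00 = £3,084.93.
Excess = £3,084.93 − £2,590.55 = £494.38.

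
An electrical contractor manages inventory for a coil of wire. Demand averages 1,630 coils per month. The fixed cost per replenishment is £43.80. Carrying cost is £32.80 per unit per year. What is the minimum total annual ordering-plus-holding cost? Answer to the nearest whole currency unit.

Annual demand D = 1,630 × 12 = 19,560.
Q* = √(2DS/H) = √(2 × 19,560 × 43.8 / 32.8) ≈ 228.56.
At the optimum the two cost components are equal, so total cost = 2·(Q*/2)H = Q*·H.
Minimum total = √(2DSH) = √(2 × 19,560 × 43.8 × 32.8) ≈ 7496.756.

TC* ≈ £7,497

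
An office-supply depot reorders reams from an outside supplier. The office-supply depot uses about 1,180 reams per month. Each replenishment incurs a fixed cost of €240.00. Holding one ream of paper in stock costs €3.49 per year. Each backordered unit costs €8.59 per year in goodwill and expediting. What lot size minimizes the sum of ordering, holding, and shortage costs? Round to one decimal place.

Q* ≈ 1,654.9 reams

Annual demand D = 1,180 × 12 = 14,160.
With planned backorders, Q* = √(2DS/H) · √((H+B)/B).
√(2DS/H) = √(2 × 14,160 × 240 / 3.49) = 1395.531.
√((H+B)/B) = √((3.49+8.59)/8.59) = 1.1859.
Q* ≈ 1654.918.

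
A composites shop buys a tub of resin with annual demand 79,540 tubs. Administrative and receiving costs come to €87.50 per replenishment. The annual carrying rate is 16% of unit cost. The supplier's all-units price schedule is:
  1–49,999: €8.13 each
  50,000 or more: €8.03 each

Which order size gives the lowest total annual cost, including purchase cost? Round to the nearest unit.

Q* ≈ 3,271 tubs

Holding cost per unit per year at price C is H = 0.16·C.
Evaluate total cost at each tier's feasible EOQ or, if the EOQ is below the tier, at the tier's minimum quantity.
EOQ at €8.13 = 3271.2 (feasible in tier 1): TC = 79,540×€8.13 + (79,540/3271.2)×87.5 + (3271.2/2)×0.16×€8.13 = €650,915.37.
EOQ at €8.03 = 3291.5 < 50000, so use break Q=50000: TC = 79,540×€8.03 + (79,540/50000.0)×87.5 + (50000.0/2)×0.16×€8.03 = €670,965.39.
Lowest total cost is €650,915.37 at Q = 3271.2.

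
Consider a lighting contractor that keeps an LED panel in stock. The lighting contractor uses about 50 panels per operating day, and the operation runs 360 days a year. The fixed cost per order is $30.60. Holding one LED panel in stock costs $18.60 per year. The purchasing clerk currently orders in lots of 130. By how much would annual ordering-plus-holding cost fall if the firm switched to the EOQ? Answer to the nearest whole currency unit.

Annual demand D = 50 × 360 = 18,000.
EOQ = √(2DS/H) = √(2 × 18,000 × 30.6 / 18.6) ≈ 243.36.
Cost at Q* = (D/Q*)S + (Q*/2)H = √(2DSH) ≈ $4,526.56.
Cost at Q = 130: (18,000/130)×30.6 + (130/2)×18.6 = $4,236.92 + $1,209.00 = $5,445.92.
Excess = $5,445.92 − $4,526.56 = $919.36.

Extra cost ≈ $919 per year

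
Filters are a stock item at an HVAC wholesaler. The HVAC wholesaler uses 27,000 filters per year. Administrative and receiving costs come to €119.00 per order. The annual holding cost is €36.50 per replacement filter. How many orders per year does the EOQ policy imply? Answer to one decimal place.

N ≈ 64.3 orders per year

EOQ = √(2DS/H) = √(2 × 27,000 × 119 / 36.5) ≈ 419.59.
Orders per year = D / Q* = 27,000 / 419.59 ≈ 64.349.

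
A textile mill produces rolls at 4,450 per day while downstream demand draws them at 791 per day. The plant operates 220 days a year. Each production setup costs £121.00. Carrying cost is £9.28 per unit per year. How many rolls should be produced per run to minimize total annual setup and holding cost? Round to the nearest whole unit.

Annual demand D = 791 × 220 = 174,020.
Production build-up factor (1 − d/p) = 1 − 791/4,450 = 0.8222.
Q* = √(2DS / (H(1 − d/p))) = √(2 × 174,020 × 121 / (9.28 × 0.8222)).
= √(42,112,840 / 7.6305) ≈ 2349.265.

Q* ≈ 2,349 rolls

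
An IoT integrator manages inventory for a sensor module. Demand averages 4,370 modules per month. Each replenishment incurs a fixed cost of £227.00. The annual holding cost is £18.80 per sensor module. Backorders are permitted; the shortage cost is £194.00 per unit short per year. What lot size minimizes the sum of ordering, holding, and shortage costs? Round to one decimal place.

Annual demand D = 4,370 × 12 = 52,440.
With planned backorders, Q* = √(2DS/H) · √((H+B)/B).
√(2DS/H) = √(2 × 52,440 × 227 / 18.8) = 1125.331.
√((H+B)/B) = √((18.8+194)/194) = 1.0473.
Q* ≈ 1178.597.

Q* ≈ 1,178.6 modules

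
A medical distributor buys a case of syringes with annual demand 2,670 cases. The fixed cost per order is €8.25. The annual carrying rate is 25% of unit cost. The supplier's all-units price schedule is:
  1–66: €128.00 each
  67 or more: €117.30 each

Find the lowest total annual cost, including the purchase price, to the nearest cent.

Holding cost per unit per year at price C is H = 0.25·C.
Evaluate total cost at each tier's feasible EOQ or, if the EOQ is below the tier, at the tier's minimum quantity.
EOQ at €128.00 = 37.1 (feasible in tier 1): TC = 2,670×€128.00 + (2,670/37.1)×8.25 + (37.1/2)×0.25×€128.00 = €342,947.33.
EOQ at €117.30 = 38.8 < 67, so use break Q=67: TC = 2,670×€117.30 + (2,670/67.0)×8.25 + (67.0/2)×0.25×€117.30 = €314,502.16.
Lowest total cost among the candidates is at Q = 67.0.

TC* ≈ €314,502.16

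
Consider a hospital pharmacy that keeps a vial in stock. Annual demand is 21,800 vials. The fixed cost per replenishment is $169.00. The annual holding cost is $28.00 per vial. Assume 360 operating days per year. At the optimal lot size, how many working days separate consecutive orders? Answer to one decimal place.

T ≈ 8.5 days

EOQ = √(2DS/H) = √(2 × 21,800 × 169 / 28) ≈ 512.99.
Cycle time = Q*/D × 360 = 512.99 / 21,800 × 360 ≈ 8.471 days.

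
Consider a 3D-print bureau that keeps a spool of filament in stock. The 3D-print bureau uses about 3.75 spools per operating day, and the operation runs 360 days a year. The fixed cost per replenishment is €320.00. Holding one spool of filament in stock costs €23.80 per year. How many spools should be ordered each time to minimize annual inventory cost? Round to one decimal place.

Q* ≈ 190.5 spools

Annual demand D = 3.75 × 360 = 1,350.
EOQ = √(2DS / H) = √(2 × 1,350 × 320 / 23.8).
= √(864,000 / 23.8) = √36,302.521 ≈ 190.532.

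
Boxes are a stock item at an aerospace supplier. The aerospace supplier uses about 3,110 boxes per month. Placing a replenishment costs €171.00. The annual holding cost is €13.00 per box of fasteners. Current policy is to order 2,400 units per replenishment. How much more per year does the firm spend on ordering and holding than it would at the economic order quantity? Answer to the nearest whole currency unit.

Extra cost ≈ €5,378 per year

Annual demand D = 3,110 × 12 = 37,320.
EOQ = √(2DS/H) = √(2 × 37,320 × 171 / 13) ≈ 990.86.
Cost at Q* = (D/Q*)S + (Q*/2)H = √(2DSH) ≈ €12,881.18.
Cost at Q = 2,400: (37,320/2,400)×171 + (2,400/2)×13 = €2,659.05 + €15,600.00 = €18,259.05.
Excess = €18,259.05 − €12,881.18 = €5,377.87.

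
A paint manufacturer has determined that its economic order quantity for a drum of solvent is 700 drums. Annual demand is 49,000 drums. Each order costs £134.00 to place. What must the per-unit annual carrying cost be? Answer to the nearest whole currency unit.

Invert the EOQ relation Q*² = 2DS/H.
From Q* = √(2DS/H): H = 2DS / Q*² = 2 × 49,000 × 134 / 700² = 26.8000.

H ≈ £27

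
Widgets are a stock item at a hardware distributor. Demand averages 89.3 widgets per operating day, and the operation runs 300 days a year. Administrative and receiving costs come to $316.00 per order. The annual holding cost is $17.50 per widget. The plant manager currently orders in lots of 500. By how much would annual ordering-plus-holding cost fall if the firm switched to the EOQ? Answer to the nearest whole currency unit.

Annual demand D = 89.3 × 300 = 26,790.
EOQ = √(2DS/H) = √(2 × 26,790 × 316 / 17.5) ≈ 983.62.
Cost at Q* = (D/Q*)S + (Q*/2)H = √(2DSH) ≈ $17,213.29.
Cost at Q = 500: (26,790/500)×316 + (500/2)×17.5 = $16,931.28 + $4,375.00 = $21,306.28.
Excess = $21,306.28 − $17,213.29 = $4,092.99.

Extra cost ≈ $4,093 per year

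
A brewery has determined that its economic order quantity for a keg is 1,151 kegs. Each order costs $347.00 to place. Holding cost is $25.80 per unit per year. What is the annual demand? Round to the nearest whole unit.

The basic EOQ model gives Q* = √(2DS/H); rearrange for the unknown.
From Q* = √(2DS/H): D = Q*²H / (2S) = 1,151² × 25.8 / (2 × 347) = 49250.527.

D ≈ 49,251 kegs per year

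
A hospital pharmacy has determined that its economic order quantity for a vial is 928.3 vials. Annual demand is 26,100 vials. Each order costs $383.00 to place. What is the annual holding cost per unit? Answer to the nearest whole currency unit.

Squaring Q* = √(2DS/H) gives Q*² = 2DS/H.
From Q* = √(2DS/H): H = 2DS / Q*² = 2 × 26,100 × 383 / 928.3² = 23.2002.

H ≈ $23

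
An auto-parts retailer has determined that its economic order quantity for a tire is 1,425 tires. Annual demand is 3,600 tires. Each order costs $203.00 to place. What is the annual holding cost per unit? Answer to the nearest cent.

H ≈ $0.72

Invert the EOQ relation Q*² = 2DS/H.
From Q* = √(2DS/H): H = 2DS / Q*² = 2 × 3,600 × 203 / 1,425² = 0.7198.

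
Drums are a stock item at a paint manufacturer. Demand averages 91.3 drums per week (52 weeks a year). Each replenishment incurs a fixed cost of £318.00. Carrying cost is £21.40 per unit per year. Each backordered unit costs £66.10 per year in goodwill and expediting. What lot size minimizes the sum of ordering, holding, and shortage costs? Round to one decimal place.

Q* ≈ 432.2 drums

Annual demand D = 91.3 × 52 = 4,747.6.
With planned backorders, Q* = √(2DS/H) · √((H+B)/B).
√(2DS/H) = √(2 × 4,747.6 × 318 / 21.4) = 375.629.
√((H+B)/B) = √((21.4+66.1)/66.1) = 1.1505.
Q* ≈ 432.177.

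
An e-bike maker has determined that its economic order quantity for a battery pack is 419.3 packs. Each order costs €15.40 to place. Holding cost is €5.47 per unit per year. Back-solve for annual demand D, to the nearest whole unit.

Squaring Q* = √(2DS/H) gives Q*² = 2DS/H.
From Q* = √(2DS/H): D = Q*²H / (2S) = 419.3² × 5.47 / (2 × 15.4) = 31223.842.

D ≈ 31,224 packs per year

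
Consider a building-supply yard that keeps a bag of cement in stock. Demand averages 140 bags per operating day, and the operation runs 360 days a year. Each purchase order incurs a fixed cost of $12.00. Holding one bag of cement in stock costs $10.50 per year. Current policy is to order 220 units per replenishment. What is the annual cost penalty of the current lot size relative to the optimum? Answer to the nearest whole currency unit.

Extra cost ≈ $340 per year

Annual demand D = 140 × 360 = 50,400.
EOQ = √(2DS/H) = √(2 × 50,400 × 12 / 10.5) ≈ 339.41.
Cost at Q* = (D/Q*)S + (Q*/2)H = √(2DSH) ≈ $3,563.82.
Cost at Q = 220: (50,400/220)×12 + (220/2)×10.5 = $2,749.09 + $1,155.00 = $3,904.09.
Excess = $3,904.09 − $3,563.82 = $340.27.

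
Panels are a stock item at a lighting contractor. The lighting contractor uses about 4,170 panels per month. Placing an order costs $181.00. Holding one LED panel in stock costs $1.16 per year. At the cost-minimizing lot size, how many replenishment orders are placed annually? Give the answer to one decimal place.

N ≈ 12.7 orders per year

Annual demand D = 4,170 × 12 = 50,040.
The optimal lot size = √(2DS/H) = √(2 × 50,040 × 181 / 1.16) ≈ 3951.70.
Orders per year = D / Q* = 50,040 / 3951.70 ≈ 12.663.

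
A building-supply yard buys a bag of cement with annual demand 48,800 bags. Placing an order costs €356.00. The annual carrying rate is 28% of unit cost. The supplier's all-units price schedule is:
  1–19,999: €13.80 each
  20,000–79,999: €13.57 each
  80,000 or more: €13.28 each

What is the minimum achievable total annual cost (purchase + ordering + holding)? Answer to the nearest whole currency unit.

Holding cost per unit per year at price C is H = 0.28·C.
For each price level, check whether its EOQ is feasible; otherwise the best quantity at that price is the breakpoint.
EOQ at €13.80 = 2998.7 (feasible in tier 1): TC = 48,800×€13.80 + (48,800/2998.7)×356 + (2998.7/2)×0.28×€13.80 = €685,026.93.
EOQ at €13.57 = 3024.0 < 20000, so use break Q=20000: TC = 48,800×€13.57 + (48,800/20000.0)×356 + (20000.0/2)×0.28×€13.57 = €701,080.64.
EOQ at €13.28 = 3056.8 < 80000, so use break Q=80000: TC = 48,800×€13.28 + (48,800/80000.0)×356 + (80000.0/2)×0.28×€13.28 = €797,017.16.
Lowest total cost among the candidates is at Q = 2998.7.

TC* ≈ €685,027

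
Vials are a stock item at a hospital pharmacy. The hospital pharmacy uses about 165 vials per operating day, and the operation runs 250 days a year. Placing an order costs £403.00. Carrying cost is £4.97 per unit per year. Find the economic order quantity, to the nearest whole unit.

Annual demand D = 165 × 250 = 41,250.
EOQ = √(2DS / H) = √(2 × 41,250 × 403 / 4.97).
= √(33,247,500 / 4.97) = √6,689,637.827 ≈ 2586.433.

Q* ≈ 2,586 vials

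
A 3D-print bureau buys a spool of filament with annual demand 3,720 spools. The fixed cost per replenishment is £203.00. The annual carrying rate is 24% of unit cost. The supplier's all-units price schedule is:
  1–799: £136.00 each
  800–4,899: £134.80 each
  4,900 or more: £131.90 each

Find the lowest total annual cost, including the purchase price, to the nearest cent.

TC* ≈ £512,941.17

Holding cost per unit per year at price C is H = 0.24·C.
For each price level, check whether its EOQ is feasible; otherwise the best quantity at that price is the breakpoint.
EOQ at £136.00 = 215.1 (feasible in tier 1): TC = 3,720×£136.00 + (3,720/215.1)×203 + (215.1/2)×0.24×£136.00 = £512,941.17.
EOQ at £134.80 = 216.1 < 800, so use break Q=800: TC = 3,720×£134.80 + (3,720/800.0)×203 + (800.0/2)×0.24×£134.80 = £515,340.75.
EOQ at £131.90 = 218.4 < 4900, so use break Q=4900: TC = 3,720×£131.90 + (3,720/4900.0)×203 + (4900.0/2)×0.24×£131.90 = £568,379.31.
Lowest total cost among the candidates is at Q = 215.1.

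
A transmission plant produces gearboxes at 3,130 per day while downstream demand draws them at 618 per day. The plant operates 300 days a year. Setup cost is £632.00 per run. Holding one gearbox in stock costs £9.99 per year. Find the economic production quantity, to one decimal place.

Q* ≈ 5,406.4 gearboxes

Annual demand D = 618 × 300 = 185,400.
Production build-up factor (1 − d/p) = 1 − 618/3,130 = 0.8026.
Q* = √(2DS / (H(1 − d/p))) = √(2 × 185,400 × 632 / (9.99 × 0.8026)).
= √(234,345,600 / 8.0175) ≈ 5406.398.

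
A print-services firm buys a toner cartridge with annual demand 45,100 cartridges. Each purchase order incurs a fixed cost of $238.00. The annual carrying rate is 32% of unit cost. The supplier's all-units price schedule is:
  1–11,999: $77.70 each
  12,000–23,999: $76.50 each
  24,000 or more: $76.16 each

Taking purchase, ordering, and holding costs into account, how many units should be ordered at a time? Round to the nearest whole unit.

Q* ≈ 929 cartridges

Holding cost per unit per year at price C is H = 0.32·C.
Evaluate total cost at each tier's feasible EOQ or, if the EOQ is below the tier, at the tier's minimum quantity.
EOQ at $77.70 = 929.2 (feasible in tier 1): TC = 45,100×$77.70 + (45,100/929.2)×238 + (929.2/2)×0.32×$77.70 = $3,527,373.47.
EOQ at $76.50 = 936.5 < 12000, so use break Q=12000: TC = 45,100×$76.50 + (45,100/12000.0)×238 + (12000.0/2)×0.32×$76.50 = $3,597,924.48.
EOQ at $76.16 = 938.5 < 24000, so use break Q=24000: TC = 45,100×$76.16 + (45,100/24000.0)×238 + (24000.0/2)×0.32×$76.16 = $3,727,717.64.
Lowest total cost is $3,527,373.47 at Q = 929.2.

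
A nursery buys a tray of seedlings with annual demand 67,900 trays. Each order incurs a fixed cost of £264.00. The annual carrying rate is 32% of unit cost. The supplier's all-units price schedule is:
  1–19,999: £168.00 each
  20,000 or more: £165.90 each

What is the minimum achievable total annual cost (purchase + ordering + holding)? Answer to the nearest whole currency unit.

Holding cost per unit per year at price C is H = 0.32·C.
For each price level, check whether its EOQ is feasible; otherwise the best quantity at that price is the breakpoint.
EOQ at £168.00 = 816.6 (feasible in tier 1): TC = 67,900×£168.00 + (67,900/816.6)×264 + (816.6/2)×0.32×£168.00 = £11,451,101.71.
EOQ at £165.90 = 821.8 < 20000, so use break Q=20000: TC = 67,900×£165.90 + (67,900/20000.0)×264 + (20000.0/2)×0.32×£165.90 = £11,796,386.28.
Lowest total cost among the candidates is at Q = 816.6.

TC* ≈ £11,451,102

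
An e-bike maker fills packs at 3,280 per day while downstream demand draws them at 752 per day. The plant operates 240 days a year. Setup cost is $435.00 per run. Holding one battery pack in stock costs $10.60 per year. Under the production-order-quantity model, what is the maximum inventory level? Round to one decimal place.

Annual demand D = 752 × 240 = 180,480.
Production build-up factor (1 − d/p) = 1 − 752/3,280 = 0.7707.
Q* = √(2DS / (H(1 − d/p))) = √(2 × 180,480 × 435 / (10.6 × 0.7707)).
= √(157,017,600 / 8.1698) ≈ 4383.991.
Maximum inventory = Q*(1 − d/p) = 4383.991 × 0.7707 ≈ 3378.881.

I_max ≈ 3,378.9 packs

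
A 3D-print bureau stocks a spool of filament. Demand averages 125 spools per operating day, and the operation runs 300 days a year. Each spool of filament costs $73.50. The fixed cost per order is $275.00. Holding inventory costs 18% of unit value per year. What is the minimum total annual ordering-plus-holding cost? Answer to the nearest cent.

Annual demand D = 125 × 300 = 37,500.
Holding cost H = 0.18 × $73.50 = $13.2300 per unit per year.
Q* = √(2DS/H) = √(2 × 37,500 × 275 / 13.23) ≈ 1248.58.
At the optimum the two cost components are equal, so total cost = 2·(Q*/2)H = Q*·H.
Minimum total = √(2DSH) = √(2 × 37,500 × 275 × 13.23) ≈ 16518.739.

TC* ≈ $16,518.74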